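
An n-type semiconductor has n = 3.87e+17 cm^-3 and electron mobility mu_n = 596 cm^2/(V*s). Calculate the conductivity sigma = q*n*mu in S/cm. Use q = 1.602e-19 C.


Step 1: sigma = q * n * mu
Step 2: sigma = 1.602e-19 * 3.87e+17 * 596
Step 3: sigma = 3.695e+01 S/cm

3.695e+01


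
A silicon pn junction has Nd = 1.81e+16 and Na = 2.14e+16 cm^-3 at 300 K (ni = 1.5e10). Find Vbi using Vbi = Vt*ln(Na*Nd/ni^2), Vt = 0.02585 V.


Step 1: Compute Na*Nd/ni^2 = 2.14e+16 * 1.81e+16 / (1.5e10)^2 = 1.7215e+12
Step 2: ln(1.7215e+12) = 28.1742
Step 3: Vbi = 0.02585 * 28.1742 = 0.728 V

0.728


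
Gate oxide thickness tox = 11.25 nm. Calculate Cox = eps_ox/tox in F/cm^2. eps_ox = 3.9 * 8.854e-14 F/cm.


Step 1: eps_ox = 3.9 * 8.854e-14 = 3.45306e-13 F/cm
Step 2: tox in cm = 11.25 nm * 1e-7 = 1.1250e-06 cm
Step 3: Cox = 3.45306e-13 / 1.1250e-06 = 3.07e-07 F/cm^2

3.07e-07


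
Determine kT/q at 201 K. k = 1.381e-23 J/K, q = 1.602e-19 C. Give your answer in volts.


Step 1: kT = 1.381e-23 * 201 = 2.77581e-21 J
Step 2: Vt = kT/q = 2.77581e-21 / 1.602e-19
Step 3: Vt = 0.01733 V

0.01733


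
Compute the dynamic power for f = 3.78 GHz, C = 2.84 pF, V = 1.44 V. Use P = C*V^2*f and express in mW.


Step 1: V^2 = 1.44^2 = 2.0736 V^2
Step 2: P = C*V^2*f = 2.84e-12 F * 2.0736 * 3.78e9 Hz
Step 3: P = 2.226051072e-02 W
Step 4: P = 22.261 mW

22.261


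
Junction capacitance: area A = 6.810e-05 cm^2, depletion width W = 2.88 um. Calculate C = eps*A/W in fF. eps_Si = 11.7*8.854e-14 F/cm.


Step 1: eps_Si = 11.7 * 8.854e-14 = 1.035918e-12 F/cm
Step 2: W in cm = 2.88 * 1e-4 = 2.88e-04 cm
Step 3: C = 1.035918e-12 * 6.810e-05 / 2.88e-04 = 2.449514e-13 F
Step 4: C = 244.95 fF

244.95


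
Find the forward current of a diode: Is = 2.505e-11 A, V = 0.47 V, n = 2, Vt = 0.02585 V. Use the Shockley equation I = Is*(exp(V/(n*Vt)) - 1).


Step 1: V/(n*Vt) = 0.47/(2*0.02585) = 9.0909
Step 2: exp(9.0909) = 8.8742e+03
Step 3: I = 2.505e-11 * (8.8742e+03 - 1) = 2.22e-07 A

2.22e-07


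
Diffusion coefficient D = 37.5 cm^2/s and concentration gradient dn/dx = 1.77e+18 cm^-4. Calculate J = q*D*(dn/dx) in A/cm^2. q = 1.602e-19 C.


Step 1: J = q * D * (dn/dx)
Step 2: J = 1.602e-19 * 37.5 * 1.77e+18
Step 3: J = 1.06e+01 A/cm^2

1.06e+01


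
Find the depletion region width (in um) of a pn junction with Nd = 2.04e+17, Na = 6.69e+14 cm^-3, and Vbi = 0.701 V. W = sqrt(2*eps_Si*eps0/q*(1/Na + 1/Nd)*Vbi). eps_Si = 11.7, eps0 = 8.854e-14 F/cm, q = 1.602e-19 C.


Step 1: 1/Na + 1/Nd = 1/6.69e+14 + 1/2.04e+17 = 1.49967e-15
Step 2: 2*eps*eps0/q = 2*11.7*8.854e-14/1.602e-19 = 1.293281e+07
Step 3: W^2 = 1.293281e+07 * 1.49967e-15 * 0.701 = 1.35959e-08
Step 4: W = sqrt(1.35959e-08) = 1.166e-04 cm = 1.166 um

1.166


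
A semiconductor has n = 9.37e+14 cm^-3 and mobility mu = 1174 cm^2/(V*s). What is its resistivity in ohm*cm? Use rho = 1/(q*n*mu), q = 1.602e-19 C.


Step 1: sigma = q * n * mu = 1.602e-19 * 9.37e+14 * 1174 = 1.76226e-01 S/cm
Step 2: rho = 1 / sigma = 1 / 1.76226e-01 = 5.675 ohm*cm

5.675


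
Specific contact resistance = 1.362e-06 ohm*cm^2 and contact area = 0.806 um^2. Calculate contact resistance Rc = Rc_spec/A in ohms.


Step 1: Convert area to cm^2: 0.806 um^2 = 8.0600e-09 cm^2
Step 2: Rc = Rc_spec / A = 1.362e-06 / 8.0600e-09
Step 3: Rc = 1.69e+02 ohms

1.69e+02


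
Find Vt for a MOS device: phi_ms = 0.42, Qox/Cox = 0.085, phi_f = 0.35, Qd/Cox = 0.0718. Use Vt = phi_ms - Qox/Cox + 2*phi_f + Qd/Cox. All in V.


Step 1: Vt = phi_ms - Qox/Cox + 2*phi_f + Qd/Cox
Step 2: Vt = 0.42 - 0.085 + 2*0.35 + 0.0718
Step 3: Vt = 0.42 - 0.085 + 0.7 + 0.0718
Step 4: Vt = 1.1068 V

1.1068


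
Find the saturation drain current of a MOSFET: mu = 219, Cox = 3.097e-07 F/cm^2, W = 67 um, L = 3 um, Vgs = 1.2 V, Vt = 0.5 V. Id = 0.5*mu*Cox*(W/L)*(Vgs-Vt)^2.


Step 1: Overdrive voltage Vov = Vgs - Vt = 1.2 - 0.5 = 0.7 V
Step 2: W/L = 67/3 = 22.3333
Step 3: Id = 0.5 * 219 * 3.097e-07 * 22.3333 * 0.7^2
Step 4: Id = 3.71e-04 A

3.71e-04


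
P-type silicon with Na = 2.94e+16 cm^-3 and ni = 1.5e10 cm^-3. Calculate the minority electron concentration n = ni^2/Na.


Step 1: Majority hole concentration p ≈ Na = 2.94e+16 cm^-3
Step 2: n = ni^2 / Na = (1.5e10)^2 / 2.94e+16
Step 3: n = 7.65e+03 cm^-3

7.65e+03


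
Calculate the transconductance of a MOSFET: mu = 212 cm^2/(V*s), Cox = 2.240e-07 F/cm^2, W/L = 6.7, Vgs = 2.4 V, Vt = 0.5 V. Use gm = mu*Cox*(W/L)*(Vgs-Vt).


Step 1: Vov = Vgs - Vt = 2.4 - 0.5 = 1.9 V
Step 2: gm = mu * Cox * (W/L) * Vov
Step 3: gm = 212 * 2.240e-07 * 6.7 * 1.9 = 6.05e-04 S

6.05e-04


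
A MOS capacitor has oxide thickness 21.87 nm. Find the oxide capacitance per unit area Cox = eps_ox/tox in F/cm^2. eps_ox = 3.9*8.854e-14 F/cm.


Step 1: eps_ox = 3.9 * 8.854e-14 = 3.45306e-13 F/cm
Step 2: tox in cm = 21.87 nm * 1e-7 = 2.1870e-06 cm
Step 3: Cox = 3.45306e-13 / 2.1870e-06 = 1.58e-07 F/cm^2

1.58e-07


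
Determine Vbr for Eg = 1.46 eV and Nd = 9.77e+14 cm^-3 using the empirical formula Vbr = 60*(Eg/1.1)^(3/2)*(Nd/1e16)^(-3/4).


Step 1: Eg/1.1 = 1.46/1.1 = 1.327273
Step 2: (Eg/1.1)^1.5 = 1.327273^1.5 = 1.529116
Step 3: (Nd/1e16)^(-0.75) = (0.0977)^(-0.75) = 5.722411
Step 4: Vbr = 60 * 1.529116 * 5.722411 = 525.0 V

525.0


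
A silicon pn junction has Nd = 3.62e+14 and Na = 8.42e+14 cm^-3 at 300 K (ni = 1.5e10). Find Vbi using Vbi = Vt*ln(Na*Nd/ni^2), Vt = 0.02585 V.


Step 1: Compute Na*Nd/ni^2 = 8.42e+14 * 3.62e+14 / (1.5e10)^2 = 1.3547e+09
Step 2: ln(1.3547e+09) = 21.0268
Step 3: Vbi = 0.02585 * 21.0268 = 0.544 V

0.544


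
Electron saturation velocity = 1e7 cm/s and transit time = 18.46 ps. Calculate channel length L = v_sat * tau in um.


Step 1: tau in seconds = 18.46 ps * 1e-12 = 1.8460e-11 s
Step 2: L = v_sat * tau = 1e7 * 1.8460e-11 = 1.8460e-04 cm
Step 3: L in um = 1.8460e-04 * 1e4 = 1.846 um

1.846


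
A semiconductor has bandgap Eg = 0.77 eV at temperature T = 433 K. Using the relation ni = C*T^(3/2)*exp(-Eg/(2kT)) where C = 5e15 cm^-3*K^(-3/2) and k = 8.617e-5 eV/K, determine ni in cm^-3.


Step 1: Compute kT = 8.617e-5 * 433 = 0.03731161 eV
Step 2: Exponent = -Eg/(2kT) = -0.77/(2*0.03731161) = -10.31850
Step 3: T^(3/2) = 433^1.5 = 9010.15
Step 4: ni = 5e15 * 9010.15 * exp(-10.31850) = 1.49e+15 cm^-3

1.49e+15


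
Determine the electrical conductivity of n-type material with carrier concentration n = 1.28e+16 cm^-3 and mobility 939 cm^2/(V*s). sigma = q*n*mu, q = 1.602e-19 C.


Step 1: sigma = q * n * mu
Step 2: sigma = 1.602e-19 * 1.28e+16 * 939
Step 3: sigma = 1.925e+00 S/cm

1.925e+00


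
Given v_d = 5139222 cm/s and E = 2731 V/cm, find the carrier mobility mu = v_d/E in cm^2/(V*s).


Step 1: mu = v_d / E
Step 2: mu = 5139222 / 2731
Step 3: mu = 1881.81 cm^2/(V*s)

1881.81


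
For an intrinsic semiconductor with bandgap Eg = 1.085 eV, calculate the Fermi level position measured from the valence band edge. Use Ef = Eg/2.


Step 1: For an intrinsic semiconductor, the Fermi level sits at midgap.
Step 2: Ef = Eg / 2 = 1.085 / 2 = 0.5425 eV

0.5425


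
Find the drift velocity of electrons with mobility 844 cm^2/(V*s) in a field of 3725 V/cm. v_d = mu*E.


Step 1: v_d = mu * E
Step 2: v_d = 844 * 3725 = 3143900
Step 3: v_d = 3.14e+06 cm/s

3.14e+06


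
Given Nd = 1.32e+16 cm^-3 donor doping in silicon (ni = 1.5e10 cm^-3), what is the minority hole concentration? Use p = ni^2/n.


Step 1: Since Nd >> ni, n ≈ Nd = 1.32e+16 cm^-3
Step 2: p = ni^2 / n = (1.5e10)^2 / 1.32e+16
Step 3: p = 2.25e20 / 1.32e+16 = 1.70e+04 cm^-3

1.70e+04


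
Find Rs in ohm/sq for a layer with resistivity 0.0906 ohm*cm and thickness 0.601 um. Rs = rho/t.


Step 1: Convert thickness to cm: t = 0.601 um = 6.0100e-05 cm
Step 2: Rs = rho / t = 0.0906 / 6.0100e-05
Step 3: Rs = 1507.5 ohm/sq

1507.5


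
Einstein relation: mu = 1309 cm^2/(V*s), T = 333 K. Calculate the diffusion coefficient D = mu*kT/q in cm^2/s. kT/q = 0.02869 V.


Step 1: D = mu * (kT/q)
Step 2: D = 1309 * 0.02869
Step 3: D = 37.56 cm^2/s

37.56


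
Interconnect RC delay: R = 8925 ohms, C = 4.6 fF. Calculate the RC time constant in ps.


Step 1: tau = R * C
Step 2: tau = 8925 * 4.6 fF = 8925 * 4.6e-15 F
Step 3: tau = 4.1055e-11 s = 41.055 ps

41.055


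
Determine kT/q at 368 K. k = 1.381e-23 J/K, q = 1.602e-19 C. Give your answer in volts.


Step 1: kT = 1.381e-23 * 368 = 5.08208e-21 J
Step 2: Vt = kT/q = 5.08208e-21 / 1.602e-19
Step 3: Vt = 0.03172 V

0.03172


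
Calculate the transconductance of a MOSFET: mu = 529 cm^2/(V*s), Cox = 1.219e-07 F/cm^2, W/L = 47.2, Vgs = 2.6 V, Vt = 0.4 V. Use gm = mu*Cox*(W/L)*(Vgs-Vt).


Step 1: Vov = Vgs - Vt = 2.6 - 0.4 = 2.2 V
Step 2: gm = mu * Cox * (W/L) * Vov
Step 3: gm = 529 * 1.219e-07 * 47.2 * 2.2 = 6.70e-03 S

6.70e-03


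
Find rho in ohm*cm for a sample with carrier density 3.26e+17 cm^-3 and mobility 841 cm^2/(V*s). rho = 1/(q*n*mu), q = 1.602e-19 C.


Step 1: sigma = q * n * mu = 1.602e-19 * 3.26e+17 * 841 = 4.39214e+01 S/cm
Step 2: rho = 1 / sigma = 1 / 4.39214e+01 = 0.02277 ohm*cm

0.02277


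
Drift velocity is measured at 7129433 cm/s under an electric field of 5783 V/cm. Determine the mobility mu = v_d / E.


Step 1: mu = v_d / E
Step 2: mu = 7129433 / 5783
Step 3: mu = 1232.83 cm^2/(V*s)

1232.83


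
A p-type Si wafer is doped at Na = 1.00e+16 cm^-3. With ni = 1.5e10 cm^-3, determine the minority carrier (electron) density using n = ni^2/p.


Step 1: Majority hole concentration p ≈ Na = 1.00e+16 cm^-3
Step 2: n = ni^2 / Na = (1.5e10)^2 / 1.00e+16
Step 3: n = 2.25e+04 cm^-3

2.25e+04


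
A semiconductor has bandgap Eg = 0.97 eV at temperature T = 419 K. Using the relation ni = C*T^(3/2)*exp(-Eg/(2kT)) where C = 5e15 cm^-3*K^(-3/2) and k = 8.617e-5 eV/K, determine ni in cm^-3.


Step 1: Compute kT = 8.617e-5 * 419 = 0.03610523 eV
Step 2: Exponent = -Eg/(2kT) = -0.97/(2*0.03610523) = -13.43296
Step 3: T^(3/2) = 419^1.5 = 8576.72
Step 4: ni = 5e15 * 8576.72 * exp(-13.43296) = 6.29e+13 cm^-3

6.29e+13


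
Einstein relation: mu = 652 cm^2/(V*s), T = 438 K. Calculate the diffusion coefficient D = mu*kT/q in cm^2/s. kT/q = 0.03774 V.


Step 1: D = mu * (kT/q)
Step 2: D = 652 * 0.03774
Step 3: D = 24.61 cm^2/s

24.61


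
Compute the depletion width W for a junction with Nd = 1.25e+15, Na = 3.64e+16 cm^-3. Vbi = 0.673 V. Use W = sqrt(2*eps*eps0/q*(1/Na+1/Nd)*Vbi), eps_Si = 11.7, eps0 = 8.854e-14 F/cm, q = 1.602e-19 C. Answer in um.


Step 1: 1/Na + 1/Nd = 1/3.64e+16 + 1/1.25e+15 = 8.27473e-16
Step 2: 2*eps*eps0/q = 2*11.7*8.854e-14/1.602e-19 = 1.293281e+07
Step 3: W^2 = 1.293281e+07 * 8.27473e-16 * 0.673 = 7.20214e-09
Step 4: W = sqrt(7.20214e-09) = 8.487e-05 cm = 0.8487 um

0.8487


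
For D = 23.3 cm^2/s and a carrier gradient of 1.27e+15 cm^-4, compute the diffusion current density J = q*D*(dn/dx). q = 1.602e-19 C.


Step 1: J = q * D * (dn/dx)
Step 2: J = 1.602e-19 * 23.3 * 1.27e+15
Step 3: J = 4.74e-03 A/cm^2

4.74e-03


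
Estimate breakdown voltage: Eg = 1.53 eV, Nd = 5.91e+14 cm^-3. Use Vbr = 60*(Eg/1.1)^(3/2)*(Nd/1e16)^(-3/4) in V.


Step 1: Eg/1.1 = 1.53/1.1 = 1.390909
Step 2: (Eg/1.1)^1.5 = 1.390909^1.5 = 1.640394
Step 3: (Nd/1e16)^(-0.75) = (0.0591)^(-0.75) = 8.342753
Step 4: Vbr = 60 * 1.640394 * 8.342753 = 821.1 V

821.1


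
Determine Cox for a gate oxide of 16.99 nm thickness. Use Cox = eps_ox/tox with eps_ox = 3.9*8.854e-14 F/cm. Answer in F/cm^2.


Step 1: eps_ox = 3.9 * 8.854e-14 = 3.45306e-13 F/cm
Step 2: tox in cm = 16.99 nm * 1e-7 = 1.6990e-06 cm
Step 3: Cox = 3.45306e-13 / 1.6990e-06 = 2.03e-07 F/cm^2

2.03e-07


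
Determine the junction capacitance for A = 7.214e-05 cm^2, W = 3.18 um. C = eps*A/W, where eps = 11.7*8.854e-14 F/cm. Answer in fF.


Step 1: eps_Si = 11.7 * 8.854e-14 = 1.035918e-12 F/cm
Step 2: W in cm = 3.18 * 1e-4 = 3.18e-04 cm
Step 3: C = 1.035918e-12 * 7.214e-05 / 3.18e-04 = 2.350035e-13 F
Step 4: C = 235.0 fF

235.0


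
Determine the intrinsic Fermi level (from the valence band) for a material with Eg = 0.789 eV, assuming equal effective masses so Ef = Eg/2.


Step 1: For an intrinsic semiconductor, the Fermi level sits at midgap.
Step 2: Ef = Eg / 2 = 0.789 / 2 = 0.3945 eV

0.3945


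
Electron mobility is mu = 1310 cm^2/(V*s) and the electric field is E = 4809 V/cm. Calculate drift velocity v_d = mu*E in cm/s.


Step 1: v_d = mu * E
Step 2: v_d = 1310 * 4809 = 6299790
Step 3: v_d = 6.30e+06 cm/s

6.30e+06


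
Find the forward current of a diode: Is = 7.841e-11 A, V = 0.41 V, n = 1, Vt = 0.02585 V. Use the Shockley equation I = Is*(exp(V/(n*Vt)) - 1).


Step 1: V/(n*Vt) = 0.41/(1*0.02585) = 15.8607
Step 2: exp(15.8607) = 7.7306e+06
Step 3: I = 7.841e-11 * (7.7306e+06 - 1) = 6.06e-04 A

6.06e-04


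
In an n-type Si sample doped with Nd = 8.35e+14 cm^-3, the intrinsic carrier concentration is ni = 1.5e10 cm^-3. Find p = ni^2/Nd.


Step 1: Since Nd >> ni, n ≈ Nd = 8.35e+14 cm^-3
Step 2: p = ni^2 / n = (1.5e10)^2 / 8.35e+14
Step 3: p = 2.25e20 / 8.35e+14 = 2.69e+05 cm^-3

2.69e+05


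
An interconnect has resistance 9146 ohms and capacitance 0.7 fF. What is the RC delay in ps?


Step 1: tau = R * C
Step 2: tau = 9146 * 0.7 fF = 9146 * 7.0e-16 F
Step 3: tau = 6.4022e-12 s = 6.4022 ps

6.4022


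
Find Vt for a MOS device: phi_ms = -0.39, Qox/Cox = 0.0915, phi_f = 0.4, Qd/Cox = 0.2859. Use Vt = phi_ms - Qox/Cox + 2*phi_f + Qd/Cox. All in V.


Step 1: Vt = phi_ms - Qox/Cox + 2*phi_f + Qd/Cox
Step 2: Vt = -0.39 - 0.0915 + 2*0.4 + 0.2859
Step 3: Vt = -0.39 - 0.0915 + 0.8 + 0.2859
Step 4: Vt = 0.6044 V

0.6044


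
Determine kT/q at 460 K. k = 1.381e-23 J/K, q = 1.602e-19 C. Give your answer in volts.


Step 1: kT = 1.381e-23 * 460 = 6.3526e-21 J
Step 2: Vt = kT/q = 6.3526e-21 / 1.602e-19
Step 3: Vt = 0.03965 V

0.03965


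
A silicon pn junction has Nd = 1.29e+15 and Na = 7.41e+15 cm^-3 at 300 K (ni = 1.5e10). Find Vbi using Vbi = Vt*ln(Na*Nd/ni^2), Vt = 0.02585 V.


Step 1: Compute Na*Nd/ni^2 = 7.41e+15 * 1.29e+15 / (1.5e10)^2 = 4.2484e+10
Step 2: ln(4.2484e+10) = 24.4724
Step 3: Vbi = 0.02585 * 24.4724 = 0.633 V

0.633


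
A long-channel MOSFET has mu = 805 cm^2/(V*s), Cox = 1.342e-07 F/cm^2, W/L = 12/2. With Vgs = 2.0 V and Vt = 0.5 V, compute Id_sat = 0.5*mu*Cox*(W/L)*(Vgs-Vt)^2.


Step 1: Overdrive voltage Vov = Vgs - Vt = 2.0 - 0.5 = 1.5 V
Step 2: W/L = 12/2 = 6
Step 3: Id = 0.5 * 805 * 1.342e-07 * 6 * 1.5^2
Step 4: Id = 7.29e-04 A

7.29e-04


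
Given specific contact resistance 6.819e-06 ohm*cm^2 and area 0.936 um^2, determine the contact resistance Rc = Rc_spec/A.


Step 1: Convert area to cm^2: 0.936 um^2 = 9.3600e-09 cm^2
Step 2: Rc = Rc_spec / A = 6.819e-06 / 9.3600e-09
Step 3: Rc = 7.29e+02 ohms

7.29e+02


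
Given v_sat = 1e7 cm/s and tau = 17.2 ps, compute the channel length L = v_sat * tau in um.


Step 1: tau in seconds = 17.2 ps * 1e-12 = 1.7200e-11 s
Step 2: L = v_sat * tau = 1e7 * 1.7200e-11 = 1.7200e-04 cm
Step 3: L in um = 1.7200e-04 * 1e4 = 1.72 um

1.72


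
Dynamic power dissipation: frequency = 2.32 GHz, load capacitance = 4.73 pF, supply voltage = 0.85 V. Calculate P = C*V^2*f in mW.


Step 1: V^2 = 0.85^2 = 0.7225 V^2
Step 2: P = C*V^2*f = 4.73e-12 F * 0.7225 * 2.32e9 Hz
Step 3: P = 7.928426e-03 W
Step 4: P = 7.928 mW

7.928


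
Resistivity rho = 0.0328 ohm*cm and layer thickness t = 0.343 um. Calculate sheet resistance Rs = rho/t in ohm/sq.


Step 1: Convert thickness to cm: t = 0.343 um = 3.4300e-05 cm
Step 2: Rs = rho / t = 0.0328 / 3.4300e-05
Step 3: Rs = 956.3 ohm/sq

956.3


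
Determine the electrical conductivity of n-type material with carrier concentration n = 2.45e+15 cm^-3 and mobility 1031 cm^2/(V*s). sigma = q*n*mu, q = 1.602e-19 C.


Step 1: sigma = q * n * mu
Step 2: sigma = 1.602e-19 * 2.45e+15 * 1031
Step 3: sigma = 4.047e-01 S/cm

4.047e-01


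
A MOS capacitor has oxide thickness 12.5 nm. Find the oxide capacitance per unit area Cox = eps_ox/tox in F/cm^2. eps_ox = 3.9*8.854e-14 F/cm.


Step 1: eps_ox = 3.9 * 8.854e-14 = 3.45306e-13 F/cm
Step 2: tox in cm = 12.5 nm * 1e-7 = 1.2500e-06 cm
Step 3: Cox = 3.45306e-13 / 1.2500e-06 = 2.76e-07 F/cm^2

2.76e-07


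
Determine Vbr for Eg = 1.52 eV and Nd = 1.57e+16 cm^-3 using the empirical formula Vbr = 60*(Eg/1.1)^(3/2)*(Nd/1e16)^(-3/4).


Step 1: Eg/1.1 = 1.52/1.1 = 1.381818
Step 2: (Eg/1.1)^1.5 = 1.381818^1.5 = 1.624337
Step 3: (Nd/1e16)^(-0.75) = (1.57)^(-0.75) = 0.712977
Step 4: Vbr = 60 * 1.624337 * 0.712977 = 69.5 V

69.5


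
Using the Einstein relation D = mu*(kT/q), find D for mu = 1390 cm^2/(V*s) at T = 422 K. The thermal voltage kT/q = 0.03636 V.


Step 1: D = mu * (kT/q)
Step 2: D = 1390 * 0.03636
Step 3: D = 50.54 cm^2/s

50.54


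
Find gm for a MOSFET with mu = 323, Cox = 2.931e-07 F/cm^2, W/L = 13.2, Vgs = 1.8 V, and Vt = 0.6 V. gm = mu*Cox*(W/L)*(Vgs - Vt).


Step 1: Vov = Vgs - Vt = 1.8 - 0.6 = 1.2 V
Step 2: gm = mu * Cox * (W/L) * Vov
Step 3: gm = 323 * 2.931e-07 * 13.2 * 1.2 = 1.50e-03 S

1.50e-03


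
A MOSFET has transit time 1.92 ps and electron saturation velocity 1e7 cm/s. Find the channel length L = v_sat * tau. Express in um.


Step 1: tau in seconds = 1.92 ps * 1e-12 = 1.9200e-12 s
Step 2: L = v_sat * tau = 1e7 * 1.9200e-12 = 1.9200e-05 cm
Step 3: L in um = 1.9200e-05 * 1e4 = 0.192 um

0.192


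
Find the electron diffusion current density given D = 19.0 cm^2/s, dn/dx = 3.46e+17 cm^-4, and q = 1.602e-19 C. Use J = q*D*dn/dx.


Step 1: J = q * D * (dn/dx)
Step 2: J = 1.602e-19 * 19.0 * 3.46e+17
Step 3: J = 1.05e+00 A/cm^2

1.05e+00


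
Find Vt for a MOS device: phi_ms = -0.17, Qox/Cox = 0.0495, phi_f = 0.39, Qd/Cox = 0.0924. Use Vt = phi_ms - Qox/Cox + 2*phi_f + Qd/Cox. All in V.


Step 1: Vt = phi_ms - Qox/Cox + 2*phi_f + Qd/Cox
Step 2: Vt = -0.17 - 0.0495 + 2*0.39 + 0.0924
Step 3: Vt = -0.17 - 0.0495 + 0.78 + 0.0924
Step 4: Vt = 0.6529 V

0.6529


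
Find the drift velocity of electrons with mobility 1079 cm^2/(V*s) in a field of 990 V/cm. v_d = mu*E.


Step 1: v_d = mu * E
Step 2: v_d = 1079 * 990 = 1068210
Step 3: v_d = 1.07e+06 cm/s

1.07e+06


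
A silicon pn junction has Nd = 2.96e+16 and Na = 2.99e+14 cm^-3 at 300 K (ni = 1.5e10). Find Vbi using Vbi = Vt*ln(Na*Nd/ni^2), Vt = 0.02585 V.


Step 1: Compute Na*Nd/ni^2 = 2.99e+14 * 2.96e+16 / (1.5e10)^2 = 3.9335e+10
Step 2: ln(3.9335e+10) = 24.3954
Step 3: Vbi = 0.02585 * 24.3954 = 0.631 V

0.631


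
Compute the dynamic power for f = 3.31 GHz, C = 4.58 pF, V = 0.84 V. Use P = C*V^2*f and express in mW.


Step 1: V^2 = 0.84^2 = 0.7056 V^2
Step 2: P = C*V^2*f = 4.58e-12 F * 0.7056 * 3.31e9 Hz
Step 3: P = 1.069675488e-02 W
Step 4: P = 10.697 mW

10.697


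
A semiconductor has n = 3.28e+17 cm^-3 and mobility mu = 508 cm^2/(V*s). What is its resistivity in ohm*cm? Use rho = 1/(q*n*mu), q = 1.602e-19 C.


Step 1: sigma = q * n * mu = 1.602e-19 * 3.28e+17 * 508 = 2.66932e+01 S/cm
Step 2: rho = 1 / sigma = 1 / 2.66932e+01 = 0.03746 ohm*cm

0.03746


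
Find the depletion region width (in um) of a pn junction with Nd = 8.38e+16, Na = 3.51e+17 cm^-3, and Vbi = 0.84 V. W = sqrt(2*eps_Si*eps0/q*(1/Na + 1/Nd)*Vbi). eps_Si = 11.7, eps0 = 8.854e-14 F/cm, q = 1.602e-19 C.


Step 1: 1/Na + 1/Nd = 1/3.51e+17 + 1/8.38e+16 = 1.47822e-17
Step 2: 2*eps*eps0/q = 2*11.7*8.854e-14/1.602e-19 = 1.293281e+07
Step 3: W^2 = 1.293281e+07 * 1.47822e-17 * 0.84 = 1.60587e-10
Step 4: W = sqrt(1.60587e-10) = 1.267e-05 cm = 0.1267 um

0.1267


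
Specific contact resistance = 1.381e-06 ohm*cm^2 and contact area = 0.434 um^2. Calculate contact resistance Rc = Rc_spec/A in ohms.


Step 1: Convert area to cm^2: 0.434 um^2 = 4.3400e-09 cm^2
Step 2: Rc = Rc_spec / A = 1.381e-06 / 4.3400e-09
Step 3: Rc = 3.18e+02 ohms

3.18e+02


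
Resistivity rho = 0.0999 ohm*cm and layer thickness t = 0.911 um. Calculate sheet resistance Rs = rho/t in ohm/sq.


Step 1: Convert thickness to cm: t = 0.911 um = 9.1100e-05 cm
Step 2: Rs = rho / t = 0.0999 / 9.1100e-05
Step 3: Rs = 1096.6 ohm/sq

1096.6


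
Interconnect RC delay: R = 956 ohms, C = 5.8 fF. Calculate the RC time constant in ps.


Step 1: tau = R * C
Step 2: tau = 956 * 5.8 fF = 956 * 5.8e-15 F
Step 3: tau = 5.5448e-12 s = 5.5448 ps

5.5448


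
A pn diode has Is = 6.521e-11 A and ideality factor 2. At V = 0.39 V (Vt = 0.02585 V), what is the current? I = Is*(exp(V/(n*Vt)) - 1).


Step 1: V/(n*Vt) = 0.39/(2*0.02585) = 7.5435
Step 2: exp(7.5435) = 1.8884e+03
Step 3: I = 6.521e-11 * (1.8884e+03 - 1) = 1.23e-07 A

1.23e-07


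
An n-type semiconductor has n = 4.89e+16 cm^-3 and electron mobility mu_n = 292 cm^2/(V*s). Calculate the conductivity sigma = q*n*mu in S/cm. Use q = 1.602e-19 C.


Step 1: sigma = q * n * mu
Step 2: sigma = 1.602e-19 * 4.89e+16 * 292
Step 3: sigma = 2.287e+00 S/cm

2.287e+00


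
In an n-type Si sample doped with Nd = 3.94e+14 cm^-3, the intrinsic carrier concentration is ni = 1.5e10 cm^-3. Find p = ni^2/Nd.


Step 1: Since Nd >> ni, n ≈ Nd = 3.94e+14 cm^-3
Step 2: p = ni^2 / n = (1.5e10)^2 / 3.94e+14
Step 3: p = 2.25e20 / 3.94e+14 = 5.71e+05 cm^-3

5.71e+05


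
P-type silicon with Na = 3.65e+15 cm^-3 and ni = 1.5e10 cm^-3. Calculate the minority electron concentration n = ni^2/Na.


Step 1: Majority hole concentration p ≈ Na = 3.65e+15 cm^-3
Step 2: n = ni^2 / Na = (1.5e10)^2 / 3.65e+15
Step 3: n = 6.16e+04 cm^-3

6.16e+04


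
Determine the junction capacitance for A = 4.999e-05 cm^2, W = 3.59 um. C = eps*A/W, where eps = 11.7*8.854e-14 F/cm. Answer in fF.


Step 1: eps_Si = 11.7 * 8.854e-14 = 1.035918e-12 F/cm
Step 2: W in cm = 3.59 * 1e-4 = 3.59e-04 cm
Step 3: C = 1.035918e-12 * 4.999e-05 / 3.59e-04 = 1.442494e-13 F
Step 4: C = 144.25 fF

144.25


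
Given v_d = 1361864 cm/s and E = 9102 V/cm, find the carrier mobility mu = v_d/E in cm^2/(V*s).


Step 1: mu = v_d / E
Step 2: mu = 1361864 / 9102
Step 3: mu = 149.62 cm^2/(V*s)

149.62


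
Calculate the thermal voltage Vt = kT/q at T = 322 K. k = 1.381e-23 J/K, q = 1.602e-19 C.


Step 1: kT = 1.381e-23 * 322 = 4.44682e-21 J
Step 2: Vt = kT/q = 4.44682e-21 / 1.602e-19
Step 3: Vt = 0.02776 V

0.02776


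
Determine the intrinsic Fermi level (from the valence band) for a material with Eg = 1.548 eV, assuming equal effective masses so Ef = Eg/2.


Step 1: For an intrinsic semiconductor, the Fermi level sits at midgap.
Step 2: Ef = Eg / 2 = 1.548 / 2 = 0.774 eV

0.774


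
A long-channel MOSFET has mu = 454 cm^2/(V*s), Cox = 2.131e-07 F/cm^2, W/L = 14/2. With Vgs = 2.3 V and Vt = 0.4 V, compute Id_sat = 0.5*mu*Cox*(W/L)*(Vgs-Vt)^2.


Step 1: Overdrive voltage Vov = Vgs - Vt = 2.3 - 0.4 = 1.9 V
Step 2: W/L = 14/2 = 7
Step 3: Id = 0.5 * 454 * 2.131e-07 * 7 * 1.9^2
Step 4: Id = 1.22e-03 A

1.22e-03


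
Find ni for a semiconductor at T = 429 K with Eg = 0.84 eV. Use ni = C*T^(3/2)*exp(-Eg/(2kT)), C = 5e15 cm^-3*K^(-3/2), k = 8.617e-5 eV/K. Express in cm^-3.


Step 1: Compute kT = 8.617e-5 * 429 = 0.03696693 eV
Step 2: Exponent = -Eg/(2kT) = -0.84/(2*0.03696693) = -11.36151
Step 3: T^(3/2) = 429^1.5 = 8885.58
Step 4: ni = 5e15 * 8885.58 * exp(-11.36151) = 5.17e+14 cm^-3

5.17e+14


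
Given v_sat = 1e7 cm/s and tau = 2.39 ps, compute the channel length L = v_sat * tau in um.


Step 1: tau in seconds = 2.39 ps * 1e-12 = 2.3900e-12 s
Step 2: L = v_sat * tau = 1e7 * 2.3900e-12 = 2.3900e-05 cm
Step 3: L in um = 2.3900e-05 * 1e4 = 0.239 um

0.239


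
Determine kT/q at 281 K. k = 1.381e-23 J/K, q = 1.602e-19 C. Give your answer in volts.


Step 1: kT = 1.381e-23 * 281 = 3.88061e-21 J
Step 2: Vt = kT/q = 3.88061e-21 / 1.602e-19
Step 3: Vt = 0.02422 V

0.02422


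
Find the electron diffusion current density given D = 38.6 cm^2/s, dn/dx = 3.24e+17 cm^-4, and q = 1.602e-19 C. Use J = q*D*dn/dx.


Step 1: J = q * D * (dn/dx)
Step 2: J = 1.602e-19 * 38.6 * 3.24e+17
Step 3: J = 2.00e+00 A/cm^2

2.00e+00


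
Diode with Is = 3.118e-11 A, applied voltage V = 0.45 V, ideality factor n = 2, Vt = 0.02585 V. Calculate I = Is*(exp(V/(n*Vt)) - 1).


Step 1: V/(n*Vt) = 0.45/(2*0.02585) = 8.7041
Step 2: exp(8.7041) = 6.0276e+03
Step 3: I = 3.118e-11 * (6.0276e+03 - 1) = 1.88e-07 A

1.88e-07


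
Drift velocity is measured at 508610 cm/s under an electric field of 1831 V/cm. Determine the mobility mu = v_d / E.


Step 1: mu = v_d / E
Step 2: mu = 508610 / 1831
Step 3: mu = 277.78 cm^2/(V*s)

277.78


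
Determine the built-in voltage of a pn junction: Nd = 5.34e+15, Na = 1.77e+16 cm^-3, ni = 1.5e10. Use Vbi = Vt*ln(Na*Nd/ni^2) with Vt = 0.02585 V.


Step 1: Compute Na*Nd/ni^2 = 1.77e+16 * 5.34e+15 / (1.5e10)^2 = 4.2008e+11
Step 2: ln(4.2008e+11) = 26.7637
Step 3: Vbi = 0.02585 * 26.7637 = 0.692 V

0.692


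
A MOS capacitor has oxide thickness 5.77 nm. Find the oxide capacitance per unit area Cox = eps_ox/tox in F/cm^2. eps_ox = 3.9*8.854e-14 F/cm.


Step 1: eps_ox = 3.9 * 8.854e-14 = 3.45306e-13 F/cm
Step 2: tox in cm = 5.77 nm * 1e-7 = 5.7700e-07 cm
Step 3: Cox = 3.45306e-13 / 5.7700e-07 = 5.98e-07 F/cm^2

5.98e-07


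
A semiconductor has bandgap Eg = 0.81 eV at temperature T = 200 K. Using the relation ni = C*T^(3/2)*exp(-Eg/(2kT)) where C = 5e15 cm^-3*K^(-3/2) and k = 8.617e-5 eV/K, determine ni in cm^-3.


Step 1: Compute kT = 8.617e-5 * 200 = 0.017234 eV
Step 2: Exponent = -Eg/(2kT) = -0.81/(2*0.017234) = -23.50006
Step 3: T^(3/2) = 200^1.5 = 2828.43
Step 4: ni = 5e15 * 2828.43 * exp(-23.50006) = 8.80e+08 cm^-3

8.80e+08


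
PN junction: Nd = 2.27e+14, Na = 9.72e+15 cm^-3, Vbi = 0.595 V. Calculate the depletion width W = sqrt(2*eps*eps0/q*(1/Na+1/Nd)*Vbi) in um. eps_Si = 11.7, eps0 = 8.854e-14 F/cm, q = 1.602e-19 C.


Step 1: 1/Na + 1/Nd = 1/9.72e+15 + 1/2.27e+14 = 4.50817e-15
Step 2: 2*eps*eps0/q = 2*11.7*8.854e-14/1.602e-19 = 1.293281e+07
Step 3: W^2 = 1.293281e+07 * 4.50817e-15 * 0.595 = 3.46905e-08
Step 4: W = sqrt(3.46905e-08) = 1.863e-04 cm = 1.863 um

1.863


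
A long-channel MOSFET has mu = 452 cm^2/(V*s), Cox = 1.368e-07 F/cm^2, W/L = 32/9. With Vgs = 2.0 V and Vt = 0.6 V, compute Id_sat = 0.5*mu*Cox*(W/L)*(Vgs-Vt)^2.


Step 1: Overdrive voltage Vov = Vgs - Vt = 2.0 - 0.6 = 1.4 V
Step 2: W/L = 32/9 = 3.55556
Step 3: Id = 0.5 * 452 * 1.368e-07 * 3.55556 * 1.4^2
Step 4: Id = 2.15e-04 A

2.15e-04


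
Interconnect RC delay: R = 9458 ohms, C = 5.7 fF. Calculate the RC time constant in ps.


Step 1: tau = R * C
Step 2: tau = 9458 * 5.7 fF = 9458 * 5.7e-15 F
Step 3: tau = 5.39106e-11 s = 53.9106 ps

53.9106


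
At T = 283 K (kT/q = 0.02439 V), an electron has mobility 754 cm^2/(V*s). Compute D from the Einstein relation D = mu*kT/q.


Step 1: D = mu * (kT/q)
Step 2: D = 754 * 0.02439
Step 3: D = 18.39 cm^2/s

18.39


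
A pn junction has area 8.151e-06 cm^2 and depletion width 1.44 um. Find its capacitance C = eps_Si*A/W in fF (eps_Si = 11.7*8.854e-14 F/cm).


Step 1: eps_Si = 11.7 * 8.854e-14 = 1.035918e-12 F/cm
Step 2: W in cm = 1.44 * 1e-4 = 1.44e-04 cm
Step 3: C = 1.035918e-12 * 8.151e-06 / 1.44e-04 = 5.863728e-14 F
Step 4: C = 58.64 fF

58.64


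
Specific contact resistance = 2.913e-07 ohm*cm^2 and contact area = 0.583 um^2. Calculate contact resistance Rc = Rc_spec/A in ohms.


Step 1: Convert area to cm^2: 0.583 um^2 = 5.8300e-09 cm^2
Step 2: Rc = Rc_spec / A = 2.913e-07 / 5.8300e-09
Step 3: Rc = 5.00e+01 ohms

5.00e+01


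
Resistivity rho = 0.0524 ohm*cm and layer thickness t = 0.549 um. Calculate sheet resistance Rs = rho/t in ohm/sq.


Step 1: Convert thickness to cm: t = 0.549 um = 5.4900e-05 cm
Step 2: Rs = rho / t = 0.0524 / 5.4900e-05
Step 3: Rs = 954.5 ohm/sq

954.5


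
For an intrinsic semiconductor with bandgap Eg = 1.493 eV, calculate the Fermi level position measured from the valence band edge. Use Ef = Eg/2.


Step 1: For an intrinsic semiconductor, the Fermi level sits at midgap.
Step 2: Ef = Eg / 2 = 1.493 / 2 = 0.7465 eV

0.7465


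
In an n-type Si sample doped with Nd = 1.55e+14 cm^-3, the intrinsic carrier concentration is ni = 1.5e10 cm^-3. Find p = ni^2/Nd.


Step 1: Since Nd >> ni, n ≈ Nd = 1.55e+14 cm^-3
Step 2: p = ni^2 / n = (1.5e10)^2 / 1.55e+14
Step 3: p = 2.25e20 / 1.55e+14 = 1.45e+06 cm^-3

1.45e+06


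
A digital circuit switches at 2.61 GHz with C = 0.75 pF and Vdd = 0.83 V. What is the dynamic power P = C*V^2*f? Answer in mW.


Step 1: V^2 = 0.83^2 = 0.6889 V^2
Step 2: P = C*V^2*f = 0.75e-12 F * 0.6889 * 2.61e9 Hz
Step 3: P = 1.34852175e-03 W
Step 4: P = 1.349 mW

1.349


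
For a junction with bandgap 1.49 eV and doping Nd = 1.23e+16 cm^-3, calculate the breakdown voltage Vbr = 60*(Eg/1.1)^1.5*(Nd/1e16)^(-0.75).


Step 1: Eg/1.1 = 1.49/1.1 = 1.354545
Step 2: (Eg/1.1)^1.5 = 1.354545^1.5 = 1.576486
Step 3: (Nd/1e16)^(-0.75) = (1.23)^(-0.75) = 0.856192
Step 4: Vbr = 60 * 1.576486 * 0.856192 = 81.0 V

81.0


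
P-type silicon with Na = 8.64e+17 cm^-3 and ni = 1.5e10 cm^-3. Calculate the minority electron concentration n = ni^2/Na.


Step 1: Majority hole concentration p ≈ Na = 8.64e+17 cm^-3
Step 2: n = ni^2 / Na = (1.5e10)^2 / 8.64e+17
Step 3: n = 2.60e+02 cm^-3

2.60e+02


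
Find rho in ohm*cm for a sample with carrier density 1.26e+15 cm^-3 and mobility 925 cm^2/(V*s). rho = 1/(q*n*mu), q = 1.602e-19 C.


Step 1: sigma = q * n * mu = 1.602e-19 * 1.26e+15 * 925 = 1.86713e-01 S/cm
Step 2: rho = 1 / sigma = 1 / 1.86713e-01 = 5.356 ohm*cm

5.356


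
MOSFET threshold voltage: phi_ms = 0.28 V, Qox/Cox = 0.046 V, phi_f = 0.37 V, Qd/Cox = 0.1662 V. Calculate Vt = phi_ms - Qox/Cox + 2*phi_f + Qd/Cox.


Step 1: Vt = phi_ms - Qox/Cox + 2*phi_f + Qd/Cox
Step 2: Vt = 0.28 - 0.046 + 2*0.37 + 0.1662
Step 3: Vt = 0.28 - 0.046 + 0.74 + 0.1662
Step 4: Vt = 1.1402 V

1.1402


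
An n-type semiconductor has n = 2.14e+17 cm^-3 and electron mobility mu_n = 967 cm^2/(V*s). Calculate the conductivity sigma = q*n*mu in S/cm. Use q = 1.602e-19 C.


Step 1: sigma = q * n * mu
Step 2: sigma = 1.602e-19 * 2.14e+17 * 967
Step 3: sigma = 3.315e+01 S/cm

3.315e+01


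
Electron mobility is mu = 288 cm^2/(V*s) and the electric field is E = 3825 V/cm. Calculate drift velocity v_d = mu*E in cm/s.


Step 1: v_d = mu * E
Step 2: v_d = 288 * 3825 = 1101600
Step 3: v_d = 1.10e+06 cm/s

1.10e+06


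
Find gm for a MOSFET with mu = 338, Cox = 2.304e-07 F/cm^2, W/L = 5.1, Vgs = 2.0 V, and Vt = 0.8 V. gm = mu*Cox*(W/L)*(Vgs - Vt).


Step 1: Vov = Vgs - Vt = 2.0 - 0.8 = 1.2 V
Step 2: gm = mu * Cox * (W/L) * Vov
Step 3: gm = 338 * 2.304e-07 * 5.1 * 1.2 = 4.77e-04 S

4.77e-04


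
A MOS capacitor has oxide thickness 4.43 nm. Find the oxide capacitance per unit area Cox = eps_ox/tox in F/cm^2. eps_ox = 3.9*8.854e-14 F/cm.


Step 1: eps_ox = 3.9 * 8.854e-14 = 3.45306e-13 F/cm
Step 2: tox in cm = 4.43 nm * 1e-7 = 4.4300e-07 cm
Step 3: Cox = 3.45306e-13 / 4.4300e-07 = 7.79e-07 F/cm^2

7.79e-07


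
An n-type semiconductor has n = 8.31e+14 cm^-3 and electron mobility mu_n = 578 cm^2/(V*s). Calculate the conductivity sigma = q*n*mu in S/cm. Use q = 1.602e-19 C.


Step 1: sigma = q * n * mu
Step 2: sigma = 1.602e-19 * 8.31e+14 * 578
Step 3: sigma = 7.695e-02 S/cm

7.695e-02


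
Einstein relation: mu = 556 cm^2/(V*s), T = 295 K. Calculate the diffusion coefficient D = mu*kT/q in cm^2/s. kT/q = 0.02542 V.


Step 1: D = mu * (kT/q)
Step 2: D = 556 * 0.02542
Step 3: D = 14.13 cm^2/s

14.13


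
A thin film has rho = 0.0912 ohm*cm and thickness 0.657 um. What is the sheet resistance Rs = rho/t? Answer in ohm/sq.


Step 1: Convert thickness to cm: t = 0.657 um = 6.5700e-05 cm
Step 2: Rs = rho / t = 0.0912 / 6.5700e-05
Step 3: Rs = 1388.1 ohm/sq

1388.1


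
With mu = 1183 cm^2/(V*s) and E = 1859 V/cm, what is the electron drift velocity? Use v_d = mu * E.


Step 1: v_d = mu * E
Step 2: v_d = 1183 * 1859 = 2199197
Step 3: v_d = 2.20e+06 cm/s

2.20e+06


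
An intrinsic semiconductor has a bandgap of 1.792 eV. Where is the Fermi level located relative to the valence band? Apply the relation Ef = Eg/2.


Step 1: For an intrinsic semiconductor, the Fermi level sits at midgap.
Step 2: Ef = Eg / 2 = 1.792 / 2 = 0.896 eV

0.896


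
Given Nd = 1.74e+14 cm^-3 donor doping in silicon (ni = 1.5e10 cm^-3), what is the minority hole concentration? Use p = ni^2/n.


Step 1: Since Nd >> ni, n ≈ Nd = 1.74e+14 cm^-3
Step 2: p = ni^2 / n = (1.5e10)^2 / 1.74e+14
Step 3: p = 2.25e20 / 1.74e+14 = 1.29e+06 cm^-3

1.29e+06


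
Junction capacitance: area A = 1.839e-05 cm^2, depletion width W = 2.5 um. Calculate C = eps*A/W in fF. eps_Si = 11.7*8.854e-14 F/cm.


Step 1: eps_Si = 11.7 * 8.854e-14 = 1.035918e-12 F/cm
Step 2: W in cm = 2.5 * 1e-4 = 2.50e-04 cm
Step 3: C = 1.035918e-12 * 1.839e-05 / 2.50e-04 = 7.620213e-14 F
Step 4: C = 76.2 fF

76.2


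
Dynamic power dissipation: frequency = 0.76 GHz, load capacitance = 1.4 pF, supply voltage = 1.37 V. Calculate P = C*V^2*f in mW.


Step 1: V^2 = 1.37^2 = 1.8769 V^2
Step 2: P = C*V^2*f = 1.4e-12 F * 1.8769 * 0.76e9 Hz
Step 3: P = 1.9970216e-03 W
Step 4: P = 1.997 mW

1.997


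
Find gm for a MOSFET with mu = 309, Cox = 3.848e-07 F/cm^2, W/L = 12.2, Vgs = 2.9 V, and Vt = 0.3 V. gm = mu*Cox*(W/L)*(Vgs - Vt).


Step 1: Vov = Vgs - Vt = 2.9 - 0.3 = 2.6 V
Step 2: gm = mu * Cox * (W/L) * Vov
Step 3: gm = 309 * 3.848e-07 * 12.2 * 2.6 = 3.77e-03 S

3.77e-03


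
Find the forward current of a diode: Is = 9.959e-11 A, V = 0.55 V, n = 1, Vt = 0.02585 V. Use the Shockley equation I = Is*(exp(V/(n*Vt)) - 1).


Step 1: V/(n*Vt) = 0.55/(1*0.02585) = 21.2766
Step 2: exp(21.2766) = 1.7390e+09
Step 3: I = 9.959e-11 * (1.7390e+09 - 1) = 1.73e-01 A

1.73e-01


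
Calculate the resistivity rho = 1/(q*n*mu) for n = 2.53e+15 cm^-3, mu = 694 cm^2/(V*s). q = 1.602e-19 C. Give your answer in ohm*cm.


Step 1: sigma = q * n * mu = 1.602e-19 * 2.53e+15 * 694 = 2.81282e-01 S/cm
Step 2: rho = 1 / sigma = 1 / 2.81282e-01 = 3.555 ohm*cm

3.555


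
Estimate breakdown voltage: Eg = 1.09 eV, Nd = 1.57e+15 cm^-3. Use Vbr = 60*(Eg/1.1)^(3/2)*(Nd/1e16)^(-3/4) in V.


Step 1: Eg/1.1 = 1.09/1.1 = 0.990909
Step 2: (Eg/1.1)^1.5 = 0.990909^1.5 = 0.986395
Step 3: (Nd/1e16)^(-0.75) = (0.157)^(-0.75) = 4.009362
Step 4: Vbr = 60 * 0.986395 * 4.009362 = 237.3 V

237.3


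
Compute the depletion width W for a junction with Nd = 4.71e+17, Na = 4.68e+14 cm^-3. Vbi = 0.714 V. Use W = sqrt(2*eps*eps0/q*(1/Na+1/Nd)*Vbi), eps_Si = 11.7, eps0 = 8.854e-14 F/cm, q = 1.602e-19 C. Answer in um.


Step 1: 1/Na + 1/Nd = 1/4.68e+14 + 1/4.71e+17 = 2.13888e-15
Step 2: 2*eps*eps0/q = 2*11.7*8.854e-14/1.602e-19 = 1.293281e+07
Step 3: W^2 = 1.293281e+07 * 2.13888e-15 * 0.714 = 1.97505e-08
Step 4: W = sqrt(1.97505e-08) = 1.405e-04 cm = 1.405 um

1.405


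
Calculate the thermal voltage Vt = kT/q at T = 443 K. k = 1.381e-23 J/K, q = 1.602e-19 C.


Step 1: kT = 1.381e-23 * 443 = 6.11783e-21 J
Step 2: Vt = kT/q = 6.11783e-21 / 1.602e-19
Step 3: Vt = 0.03819 V

0.03819


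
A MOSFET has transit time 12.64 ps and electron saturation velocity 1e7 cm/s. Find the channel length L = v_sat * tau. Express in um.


Step 1: tau in seconds = 12.64 ps * 1e-12 = 1.2640e-11 s
Step 2: L = v_sat * tau = 1e7 * 1.2640e-11 = 1.2640e-04 cm
Step 3: L in um = 1.2640e-04 * 1e4 = 1.264 um

1.264


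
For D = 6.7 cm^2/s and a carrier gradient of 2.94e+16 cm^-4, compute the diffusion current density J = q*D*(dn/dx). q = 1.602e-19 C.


Step 1: J = q * D * (dn/dx)
Step 2: J = 1.602e-19 * 6.7 * 2.94e+16
Step 3: J = 3.16e-02 A/cm^2

3.16e-02


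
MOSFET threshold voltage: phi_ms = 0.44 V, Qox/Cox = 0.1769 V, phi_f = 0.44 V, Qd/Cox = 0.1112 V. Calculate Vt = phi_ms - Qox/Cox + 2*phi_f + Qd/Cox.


Step 1: Vt = phi_ms - Qox/Cox + 2*phi_f + Qd/Cox
Step 2: Vt = 0.44 - 0.1769 + 2*0.44 + 0.1112
Step 3: Vt = 0.44 - 0.1769 + 0.88 + 0.1112
Step 4: Vt = 1.2543 V

1.2543


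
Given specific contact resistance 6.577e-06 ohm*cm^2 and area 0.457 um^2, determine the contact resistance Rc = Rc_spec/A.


Step 1: Convert area to cm^2: 0.457 um^2 = 4.5700e-09 cm^2
Step 2: Rc = Rc_spec / A = 6.577e-06 / 4.5700e-09
Step 3: Rc = 1.44e+03 ohms

1.44e+03


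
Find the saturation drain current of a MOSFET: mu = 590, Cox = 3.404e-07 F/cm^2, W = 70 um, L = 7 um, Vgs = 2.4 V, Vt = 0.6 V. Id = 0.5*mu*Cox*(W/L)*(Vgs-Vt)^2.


Step 1: Overdrive voltage Vov = Vgs - Vt = 2.4 - 0.6 = 1.8 V
Step 2: W/L = 70/7 = 10
Step 3: Id = 0.5 * 590 * 3.404e-07 * 10 * 1.8^2
Step 4: Id = 3.25e-03 A

3.25e-03


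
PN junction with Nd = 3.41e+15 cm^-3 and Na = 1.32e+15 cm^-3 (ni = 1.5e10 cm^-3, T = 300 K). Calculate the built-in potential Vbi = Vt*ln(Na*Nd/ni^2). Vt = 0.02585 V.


Step 1: Compute Na*Nd/ni^2 = 1.32e+15 * 3.41e+15 / (1.5e10)^2 = 2.0005e+10
Step 2: ln(2.0005e+10) = 23.7192
Step 3: Vbi = 0.02585 * 23.7192 = 0.613 V

0.613


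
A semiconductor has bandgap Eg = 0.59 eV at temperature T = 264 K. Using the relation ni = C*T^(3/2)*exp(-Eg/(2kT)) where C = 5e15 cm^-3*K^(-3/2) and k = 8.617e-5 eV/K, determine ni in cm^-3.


Step 1: Compute kT = 8.617e-5 * 264 = 0.02274888 eV
Step 2: Exponent = -Eg/(2kT) = -0.59/(2*0.02274888) = -12.96767
Step 3: T^(3/2) = 264^1.5 = 4289.49
Step 4: ni = 5e15 * 4289.49 * exp(-12.96767) = 5.01e+13 cm^-3

5.01e+13


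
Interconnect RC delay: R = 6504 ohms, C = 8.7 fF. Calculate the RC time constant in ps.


Step 1: tau = R * C
Step 2: tau = 6504 * 8.7 fF = 6504 * 8.7e-15 F
Step 3: tau = 5.65848e-11 s = 56.5848 ps

56.5848


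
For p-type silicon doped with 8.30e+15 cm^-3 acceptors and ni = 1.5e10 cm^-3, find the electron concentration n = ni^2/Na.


Step 1: Majority hole concentration p ≈ Na = 8.30e+15 cm^-3
Step 2: n = ni^2 / Na = (1.5e10)^2 / 8.30e+15
Step 3: n = 2.71e+04 cm^-3

2.71e+04


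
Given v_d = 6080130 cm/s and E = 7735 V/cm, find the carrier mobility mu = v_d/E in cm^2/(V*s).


Step 1: mu = v_d / E
Step 2: mu = 6080130 / 7735
Step 3: mu = 786.05 cm^2/(V*s)

786.05


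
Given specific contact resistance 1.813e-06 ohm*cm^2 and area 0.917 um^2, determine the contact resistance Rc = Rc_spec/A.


Step 1: Convert area to cm^2: 0.917 um^2 = 9.1700e-09 cm^2
Step 2: Rc = Rc_spec / A = 1.813e-06 / 9.1700e-09
Step 3: Rc = 1.98e+02 ohms

1.98e+02


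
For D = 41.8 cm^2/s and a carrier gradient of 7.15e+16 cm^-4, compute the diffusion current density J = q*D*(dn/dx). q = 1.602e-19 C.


Step 1: J = q * D * (dn/dx)
Step 2: J = 1.602e-19 * 41.8 * 7.15e+16
Step 3: J = 4.79e-01 A/cm^2

4.79e-01


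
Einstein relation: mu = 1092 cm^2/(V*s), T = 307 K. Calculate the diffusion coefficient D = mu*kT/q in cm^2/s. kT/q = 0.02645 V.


Step 1: D = mu * (kT/q)
Step 2: D = 1092 * 0.02645
Step 3: D = 28.88 cm^2/s

28.88


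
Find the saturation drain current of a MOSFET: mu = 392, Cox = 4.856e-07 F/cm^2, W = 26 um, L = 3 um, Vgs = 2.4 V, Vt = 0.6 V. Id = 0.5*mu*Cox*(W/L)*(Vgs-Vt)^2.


Step 1: Overdrive voltage Vov = Vgs - Vt = 2.4 - 0.6 = 1.8 V
Step 2: W/L = 26/3 = 8.66667
Step 3: Id = 0.5 * 392 * 4.856e-07 * 8.66667 * 1.8^2
Step 4: Id = 2.67e-03 A

2.67e-03


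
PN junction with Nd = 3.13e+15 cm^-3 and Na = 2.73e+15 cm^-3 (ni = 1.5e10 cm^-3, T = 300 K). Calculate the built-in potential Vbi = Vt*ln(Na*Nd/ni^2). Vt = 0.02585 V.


Step 1: Compute Na*Nd/ni^2 = 2.73e+15 * 3.13e+15 / (1.5e10)^2 = 3.7977e+10
Step 2: ln(3.7977e+10) = 24.3602
Step 3: Vbi = 0.02585 * 24.3602 = 0.63 V

0.63


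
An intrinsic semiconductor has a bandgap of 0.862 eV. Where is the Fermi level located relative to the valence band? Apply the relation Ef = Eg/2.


Step 1: For an intrinsic semiconductor, the Fermi level sits at midgap.
Step 2: Ef = Eg / 2 = 0.862 / 2 = 0.431 eV

0.431


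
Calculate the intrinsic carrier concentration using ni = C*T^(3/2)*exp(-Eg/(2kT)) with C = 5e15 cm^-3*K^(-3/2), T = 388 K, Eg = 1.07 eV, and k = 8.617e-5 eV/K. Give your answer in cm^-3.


Step 1: Compute kT = 8.617e-5 * 388 = 0.03343396 eV
Step 2: Exponent = -Eg/(2kT) = -1.07/(2*0.03343396) = -16.00169
Step 3: T^(3/2) = 388^1.5 = 7642.71
Step 4: ni = 5e15 * 7642.71 * exp(-16.00169) = 4.29e+12 cm^-3

4.29e+12
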